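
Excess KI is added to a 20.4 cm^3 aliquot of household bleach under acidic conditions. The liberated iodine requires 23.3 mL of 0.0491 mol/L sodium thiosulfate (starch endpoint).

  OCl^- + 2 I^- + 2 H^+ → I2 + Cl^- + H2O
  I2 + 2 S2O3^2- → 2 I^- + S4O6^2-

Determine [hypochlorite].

0.0280 mol/L

n(S2O3^2-) = 0.0233 × 0.0491 = 1.14 × 10^-3 mol
n(I2) = n(S2O3^2-)/2 = 5.72 × 10^-4 mol
n(OCl^-) in the aliquot = 5.72 × 10^-4 mol (1:1 ratio)
[OCl^-] = 5.72 × 10^-4 / 0.0204 = 0.0280 mol/L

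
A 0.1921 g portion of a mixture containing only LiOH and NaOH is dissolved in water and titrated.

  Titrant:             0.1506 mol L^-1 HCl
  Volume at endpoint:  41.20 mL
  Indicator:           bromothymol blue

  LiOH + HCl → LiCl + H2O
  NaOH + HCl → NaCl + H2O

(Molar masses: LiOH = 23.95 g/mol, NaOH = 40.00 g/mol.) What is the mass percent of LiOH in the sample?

n(HCl) = 0.04120 × 0.1506 = 6.205 × 10^-3 mol
Let x = n(LiOH), y = n(NaOH).
Titrant: 1x + 1y = 6.205 × 10^-3;  mass: 23.95x + 40.00y = 0.1921
Solving, x = 3.495 × 10^-3 mol, y = 2.710 × 10^-3 mol
mass of LiOH = 3.495 × 10^-3 × 23.95 = 0.08370 g
% LiOH = 0.08370 / 0.1921 × 100 = 43.57 %

43.57 %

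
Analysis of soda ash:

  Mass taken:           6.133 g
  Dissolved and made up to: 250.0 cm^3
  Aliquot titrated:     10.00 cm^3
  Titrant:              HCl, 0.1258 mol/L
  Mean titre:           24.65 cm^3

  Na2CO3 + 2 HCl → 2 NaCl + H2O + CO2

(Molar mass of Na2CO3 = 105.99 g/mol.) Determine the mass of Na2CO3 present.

4.108 g

n(HCl) per titration = 0.02465 × 0.1258 = 3.101 × 10^-3 mol
From the 1:2 ratio, n(Na2CO3) in each aliquot = 1/2 × 3.101 × 10^-3 = 1.550 × 10^-3 mol
n(Na2CO3) in the whole flask = 1.550 × 10^-3 × 250.0/10.00 = 0.03876 mol
mass of Na2CO3 = 0.03876 × 105.99 = 4.108 g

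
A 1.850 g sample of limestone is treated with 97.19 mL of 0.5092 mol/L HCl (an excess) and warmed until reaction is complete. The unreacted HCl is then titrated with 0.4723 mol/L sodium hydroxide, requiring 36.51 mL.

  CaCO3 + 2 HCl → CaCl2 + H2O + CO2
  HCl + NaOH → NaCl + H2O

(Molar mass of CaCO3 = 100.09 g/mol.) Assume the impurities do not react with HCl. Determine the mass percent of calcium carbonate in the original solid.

87.23 %

n(HCl) added = 0.09719 × 0.5092 = 0.04949 mol
n(NaOH) used in back-titration = 0.03651 × 0.4723 = 0.01724 mol
n(HCl) left over = 0.01724 mol (1:1 ratio)
n(HCl) consumed by analyte = 0.04949 − 0.01724 = 0.03225 mol
From the 1:2 ratio, n(CaCO3) = 1/2 × 0.03225 = 0.01612 mol
mass of CaCO3 = 0.01612 × 100.09 = 1.614 g
% CaCO3 = 1.614 / 1.850 × 100 = 87.23 %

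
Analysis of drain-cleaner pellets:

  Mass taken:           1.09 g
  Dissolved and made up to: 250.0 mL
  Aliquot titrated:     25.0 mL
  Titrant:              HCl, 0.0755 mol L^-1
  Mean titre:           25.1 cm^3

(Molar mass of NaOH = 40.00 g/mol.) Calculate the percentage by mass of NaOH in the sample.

NaOH + HCl → NaCl + H2O
n(HCl) per titration = 0.0251 × 0.0755 = 1.90 × 10^-3 mol
n(NaOH) in each aliquot = 1.90 × 10^-3 mol (1:1 ratio)
n(NaOH) in the whole flask = 1.90 × 10^-3 × 250.0/25.0 = 0.0190 mol
mass of NaOH = 0.0190 × 40.00 = 0.758 g
% NaOH = 0.758 / 1.09 × 100 = 69.5 %

69.5 %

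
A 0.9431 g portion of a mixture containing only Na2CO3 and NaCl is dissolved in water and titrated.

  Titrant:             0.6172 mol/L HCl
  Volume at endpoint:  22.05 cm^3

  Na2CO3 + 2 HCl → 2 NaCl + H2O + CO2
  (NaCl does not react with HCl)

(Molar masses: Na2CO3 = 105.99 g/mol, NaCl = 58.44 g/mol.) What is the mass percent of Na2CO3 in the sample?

n(HCl) = 0.02205 × 0.6172 = 0.01361 mol
Let x = n(Na2CO3), y = n(NaCl).
Titrant: 2x = 0.01361;  mass: 105.99x + 58.44y = 0.9431
Solving, x = 6.805 × 10^-3 mol, y = 3.797 × 10^-3 mol
mass of Na2CO3 = 6.805 × 10^-3 × 105.99 = 0.7212 g
% Na2CO3 = 0.7212 / 0.9431 × 100 = 76.47 %

76.47 %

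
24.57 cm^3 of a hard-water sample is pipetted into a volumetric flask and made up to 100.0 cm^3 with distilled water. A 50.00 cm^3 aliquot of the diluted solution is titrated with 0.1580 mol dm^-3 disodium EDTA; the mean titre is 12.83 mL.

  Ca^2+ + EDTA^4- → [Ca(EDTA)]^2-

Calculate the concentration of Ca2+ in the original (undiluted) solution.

n(EDTA) = 0.01283 × 0.1580 = 2.027 × 10^-3 mol
n(Ca2+) in the aliquot = 2.027 × 10^-3 mol (1:1 ratio)
[Ca2+]_dilute = 2.027 × 10^-3 / 0.05000 = 0.04054 mol/L
Dilution factor = 100.0 / 24.57 = 4.070
[Ca2+]_stock = 0.04054 × 4.070 = 0.1650 mol/L

0.1650 mol/L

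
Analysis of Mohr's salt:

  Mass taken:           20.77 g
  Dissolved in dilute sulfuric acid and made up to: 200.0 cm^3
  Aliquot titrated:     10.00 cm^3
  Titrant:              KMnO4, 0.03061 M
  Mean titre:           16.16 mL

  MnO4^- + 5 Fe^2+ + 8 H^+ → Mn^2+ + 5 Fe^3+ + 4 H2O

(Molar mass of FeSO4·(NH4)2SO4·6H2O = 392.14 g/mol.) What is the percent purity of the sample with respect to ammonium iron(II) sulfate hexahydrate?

93.39 %

n(KMnO4) per titration = 0.01616 × 0.03061 = 4.947 × 10^-4 mol
From the 5:1 ratio, n(FeSO4·(NH4)2SO4·6H2O) in each aliquot = 5/1 × 4.947 × 10^-4 = 2.473 × 10^-3 mol
n(FeSO4·(NH4)2SO4·6H2O) in the whole flask = 2.473 × 10^-3 × 200.0/10.00 = 0.04947 mol
mass of FeSO4·(NH4)2SO4·6H2O = 0.04947 × 392.14 = 19.40 g
% FeSO4·(NH4)2SO4·6H2O = 19.40 / 20.77 × 100 = 93.39 %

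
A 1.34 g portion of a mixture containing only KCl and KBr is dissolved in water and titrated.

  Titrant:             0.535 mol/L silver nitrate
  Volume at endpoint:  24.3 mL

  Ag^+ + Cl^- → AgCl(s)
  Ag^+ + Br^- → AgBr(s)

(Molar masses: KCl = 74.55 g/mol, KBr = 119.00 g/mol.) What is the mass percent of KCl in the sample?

25.9 %

n(AgNO3) = 0.0243 × 0.535 = 0.0130 mol
Let x = n(KCl), y = n(KBr).
Titrant: 1x + 1y = 0.0130;  mass: 74.55x + 119.00y = 1.34
Solving, x = 4.66 × 10^-3 mol, y = 8.34 × 10^-3 mol
mass of KCl = 4.66 × 10^-3 × 74.55 = 0.347 g
% KCl = 0.347 / 1.34 × 100 = 25.9 %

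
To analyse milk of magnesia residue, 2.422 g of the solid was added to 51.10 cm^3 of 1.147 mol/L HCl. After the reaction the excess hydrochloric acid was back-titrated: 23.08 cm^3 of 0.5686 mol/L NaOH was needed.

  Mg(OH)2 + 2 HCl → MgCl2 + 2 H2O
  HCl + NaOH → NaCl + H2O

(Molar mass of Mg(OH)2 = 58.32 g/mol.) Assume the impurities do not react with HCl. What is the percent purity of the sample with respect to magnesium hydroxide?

54.77 %

n(HCl) added = 0.05110 × 1.147 = 0.05861 mol
n(NaOH) used in back-titration = 0.02308 × 0.5686 = 0.01312 mol
n(HCl) left over = 0.01312 mol (1:1 ratio)
n(HCl) consumed by analyte = 0.05861 − 0.01312 = 0.04549 mol
From the 1:2 ratio, n(Mg(OH)2) = 1/2 × 0.04549 = 0.02274 mol
mass of Mg(OH)2 = 0.02274 × 58.32 = 1.326 g
% Mg(OH)2 = 1.326 / 2.422 × 100 = 54.77 %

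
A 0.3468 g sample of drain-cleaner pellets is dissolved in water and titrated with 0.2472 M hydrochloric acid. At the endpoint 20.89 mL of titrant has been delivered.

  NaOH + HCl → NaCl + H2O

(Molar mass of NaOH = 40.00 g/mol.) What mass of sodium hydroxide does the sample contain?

n(HCl) = 0.02089 L × 0.2472 mol/L = 5.164 × 10^-3 mol
n(NaOH) = 5.164 × 10^-3 mol (1:1 ratio)
mass of NaOH = 5.164 × 10^-3 × 40.00 g/mol = 0.2066 g

0.2066 g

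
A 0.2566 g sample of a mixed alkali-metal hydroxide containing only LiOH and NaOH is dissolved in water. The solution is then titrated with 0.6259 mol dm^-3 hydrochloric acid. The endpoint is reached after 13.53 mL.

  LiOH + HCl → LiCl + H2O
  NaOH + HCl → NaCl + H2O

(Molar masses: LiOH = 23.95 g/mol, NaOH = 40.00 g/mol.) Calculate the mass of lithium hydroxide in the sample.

n(HCl) = 0.01353 × 0.6259 = 8.468 × 10^-3 mol
Let x = n(LiOH), y = n(NaOH).
Titrant: 1x + 1y = 8.468 × 10^-3;  mass: 23.95x + 40.00y = 0.2566
Solving, x = 5.118 × 10^-3 mol, y = 3.351 × 10^-3 mol
mass of LiOH = 5.118 × 10^-3 × 23.95 = 0.1226 g

0.1226 g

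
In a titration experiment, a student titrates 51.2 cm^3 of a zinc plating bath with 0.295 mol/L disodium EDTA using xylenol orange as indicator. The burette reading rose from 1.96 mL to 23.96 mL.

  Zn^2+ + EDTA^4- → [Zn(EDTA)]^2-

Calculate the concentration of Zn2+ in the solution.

0.127 mol/L

n(EDTA) = 0.0220 L × 0.295 mol/L = 6.49 × 10^-3 mol
n(Zn2+) = 6.49 × 10^-3 mol (1:1 mole ratio)
[Zn2+] = 6.49 × 10^-3 mol / 0.0512 L = 0.127 mol/L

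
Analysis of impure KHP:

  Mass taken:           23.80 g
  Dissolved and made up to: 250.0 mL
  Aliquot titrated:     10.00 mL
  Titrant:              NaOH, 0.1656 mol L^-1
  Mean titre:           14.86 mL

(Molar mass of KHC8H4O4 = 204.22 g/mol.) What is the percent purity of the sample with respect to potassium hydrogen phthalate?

52.79 %

KHC8H4O4 + NaOH → KNaC8H4O4 + H2O
n(NaOH) per titration = 0.01486 × 0.1656 = 2.461 × 10^-3 mol
n(KHC8H4O4) in each aliquot = 2.461 × 10^-3 mol (1:1 ratio)
n(KHC8H4O4) in the whole flask = 2.461 × 10^-3 × 250.0/10.00 = 0.06152 mol
mass of KHC8H4O4 = 0.06152 × 204.22 = 12.56 g
% KHC8H4O4 = 12.56 / 23.80 × 100 = 52.79 %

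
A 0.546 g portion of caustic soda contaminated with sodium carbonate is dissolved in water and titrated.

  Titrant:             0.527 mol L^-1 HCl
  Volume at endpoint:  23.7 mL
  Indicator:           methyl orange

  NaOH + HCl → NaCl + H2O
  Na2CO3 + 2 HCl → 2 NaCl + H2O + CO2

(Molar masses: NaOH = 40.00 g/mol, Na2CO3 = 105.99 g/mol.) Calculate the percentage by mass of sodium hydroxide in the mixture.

65.3 %

n(HCl) = 0.0237 × 0.527 = 0.0125 mol
Let x = n(NaOH), y = n(Na2CO3).
Titrant: 1x + 2y = 0.0125;  mass: 40.00x + 105.99y = 0.546
Solving, x = 8.92 × 10^-3 mol, y = 1.79 × 10^-3 mol
mass of NaOH = 8.92 × 10^-3 × 40.00 = 0.357 g
% NaOH = 0.357 / 0.546 × 100 = 65.3 %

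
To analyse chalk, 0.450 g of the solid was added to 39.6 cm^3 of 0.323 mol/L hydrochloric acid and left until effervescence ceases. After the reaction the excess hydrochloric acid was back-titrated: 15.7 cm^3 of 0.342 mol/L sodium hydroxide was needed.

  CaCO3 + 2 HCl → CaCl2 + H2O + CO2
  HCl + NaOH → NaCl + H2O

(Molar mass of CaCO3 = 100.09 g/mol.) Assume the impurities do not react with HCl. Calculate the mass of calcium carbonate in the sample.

n(HCl) added = 0.0396 × 0.323 = 0.0128 mol
n(NaOH) used in back-titration = 0.0157 × 0.342 = 5.37 × 10^-3 mol
n(HCl) left over = 5.37 × 10^-3 mol (1:1 ratio)
n(HCl) consumed by analyte = 0.0128 − 5.37 × 10^-3 = 7.42 × 10^-3 mol
From the 1:2 ratio, n(CaCO3) = 1/2 × 7.42 × 10^-3 = 3.71 × 10^-3 mol
mass of CaCO3 = 3.71 × 10^-3 × 100.09 = 0.371 g

0.371 g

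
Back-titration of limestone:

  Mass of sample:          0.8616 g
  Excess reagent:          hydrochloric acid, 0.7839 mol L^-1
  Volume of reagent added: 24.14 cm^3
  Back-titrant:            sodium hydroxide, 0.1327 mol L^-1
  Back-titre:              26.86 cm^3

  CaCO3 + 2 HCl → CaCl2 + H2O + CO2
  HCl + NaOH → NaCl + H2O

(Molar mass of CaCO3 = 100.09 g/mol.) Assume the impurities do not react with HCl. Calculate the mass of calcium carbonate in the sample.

0.7686 g

n(HCl) added = 0.02414 × 0.7839 = 0.01892 mol
n(NaOH) used in back-titration = 0.02686 × 0.1327 = 3.564 × 10^-3 mol
n(HCl) left over = 3.564 × 10^-3 mol (1:1 ratio)
n(HCl) consumed by analyte = 0.01892 − 3.564 × 10^-3 = 0.01536 mol
From the 1:2 ratio, n(CaCO3) = 1/2 × 0.01536 = 7.680 × 10^-3 mol
mass of CaCO3 = 7.680 × 10^-3 × 100.09 = 0.7686 g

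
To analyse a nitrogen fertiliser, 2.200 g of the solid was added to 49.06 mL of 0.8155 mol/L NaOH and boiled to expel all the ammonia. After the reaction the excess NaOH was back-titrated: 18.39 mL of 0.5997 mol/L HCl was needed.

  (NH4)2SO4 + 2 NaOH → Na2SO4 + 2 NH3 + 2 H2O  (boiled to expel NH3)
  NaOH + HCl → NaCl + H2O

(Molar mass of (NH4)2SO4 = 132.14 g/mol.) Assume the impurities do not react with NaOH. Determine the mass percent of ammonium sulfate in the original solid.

87.03 %

n(NaOH) added = 0.04906 × 0.8155 = 0.04001 mol
n(HCl) used in back-titration = 0.01839 × 0.5997 = 0.01103 mol
n(NaOH) left over = 0.01103 mol (1:1 ratio)
n(NaOH) consumed by analyte = 0.04001 − 0.01103 = 0.02898 mol
From the 1:2 ratio, n((NH4)2SO4) = 1/2 × 0.02898 = 0.01449 mol
mass of (NH4)2SO4 = 0.01449 × 132.14 = 1.915 g
% (NH4)2SO4 = 1.915 / 2.200 × 100 = 87.03 %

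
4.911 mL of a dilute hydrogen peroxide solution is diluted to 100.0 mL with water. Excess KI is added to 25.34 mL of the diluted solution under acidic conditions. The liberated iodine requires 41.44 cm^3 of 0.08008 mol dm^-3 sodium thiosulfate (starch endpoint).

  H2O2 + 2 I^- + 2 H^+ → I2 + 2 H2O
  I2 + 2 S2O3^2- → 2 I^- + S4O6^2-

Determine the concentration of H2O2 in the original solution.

1.333 mol/L

n(S2O3^2-) = 0.04144 × 0.08008 = 3.319 × 10^-3 mol
n(I2) = n(S2O3^2-)/2 = 1.659 × 10^-3 mol
n(H2O2) in the aliquot = 1.659 × 10^-3 mol (1:1 ratio)
[H2O2]_dilute = 1.659 × 10^-3 / 0.02534 = 0.06548 mol/L
[H2O2]_original = 0.06548 × 100.0/4.911 = 1.333 mol/L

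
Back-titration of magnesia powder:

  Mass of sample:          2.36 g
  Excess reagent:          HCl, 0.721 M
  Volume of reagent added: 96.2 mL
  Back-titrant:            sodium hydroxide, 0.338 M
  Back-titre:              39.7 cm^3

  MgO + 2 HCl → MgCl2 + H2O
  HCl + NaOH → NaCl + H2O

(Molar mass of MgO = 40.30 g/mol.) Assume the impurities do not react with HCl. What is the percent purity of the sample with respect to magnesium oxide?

n(HCl) added = 0.0962 × 0.721 = 0.0694 mol
n(NaOH) used in back-titration = 0.0397 × 0.338 = 0.0134 mol
n(HCl) left over = 0.0134 mol (1:1 ratio)
n(HCl) consumed by analyte = 0.0694 − 0.0134 = 0.0559 mol
From the 1:2 ratio, n(MgO) = 1/2 × 0.0559 = 0.0280 mol
mass of MgO = 0.0280 × 40.30 = 1.13 g
% MgO = 1.13 / 2.36 × 100 = 47.8 %

47.8 %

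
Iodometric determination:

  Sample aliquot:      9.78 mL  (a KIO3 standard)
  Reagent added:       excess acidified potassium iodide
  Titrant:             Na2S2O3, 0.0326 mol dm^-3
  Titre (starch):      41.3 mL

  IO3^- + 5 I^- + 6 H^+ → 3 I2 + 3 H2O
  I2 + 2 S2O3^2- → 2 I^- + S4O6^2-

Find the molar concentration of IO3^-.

n(S2O3^2-) = 0.0413 × 0.0326 = 1.35 × 10^-3 mol
n(I2) = n(S2O3^2-)/2 = 6.73 × 10^-4 mol
From the 1:3 ratio, n(IO3^-) in the aliquot = 1/3 × 6.73 × 10^-4 = 2.24 × 10^-4 mol
[IO3^-] = 2.24 × 10^-4 / 0.00978 = 0.0229 mol/L

0.0229 mol/L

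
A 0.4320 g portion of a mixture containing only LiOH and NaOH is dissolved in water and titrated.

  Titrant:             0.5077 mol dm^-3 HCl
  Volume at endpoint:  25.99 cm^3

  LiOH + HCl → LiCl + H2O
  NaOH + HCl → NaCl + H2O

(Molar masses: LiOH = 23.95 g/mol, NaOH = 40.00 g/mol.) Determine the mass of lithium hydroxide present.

0.1430 g

n(HCl) = 0.02599 × 0.5077 = 0.01320 mol
Let x = n(LiOH), y = n(NaOH).
Titrant: 1x + 1y = 0.01320;  mass: 23.95x + 40.00y = 0.4320
Solving, x = 5.969 × 10^-3 mol, y = 7.226 × 10^-3 mol
mass of LiOH = 5.969 × 10^-3 × 23.95 = 0.1430 g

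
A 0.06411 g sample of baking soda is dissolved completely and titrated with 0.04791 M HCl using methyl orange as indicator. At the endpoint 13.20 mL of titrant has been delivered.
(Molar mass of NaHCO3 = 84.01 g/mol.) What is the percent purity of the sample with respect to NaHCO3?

82.87 %

NaHCO3 + HCl → NaCl + H2O + CO2
n(HCl) = 0.01320 L × 0.04791 mol/L = 6.324 × 10^-4 mol
n(NaHCO3) = 6.324 × 10^-4 mol (1:1 ratio)
mass of NaHCO3 = 6.324 × 10^-4 × 84.01 g/mol = 0.05313 g
% NaHCO3 = 0.05313 / 0.06411 × 100 = 82.87 %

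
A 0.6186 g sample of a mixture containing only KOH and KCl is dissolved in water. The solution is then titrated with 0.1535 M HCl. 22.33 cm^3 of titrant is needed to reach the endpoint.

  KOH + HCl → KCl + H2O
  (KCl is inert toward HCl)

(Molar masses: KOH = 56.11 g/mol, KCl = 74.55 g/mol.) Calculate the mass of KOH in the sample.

n(HCl) = 0.02233 × 0.1535 = 3.428 × 10^-3 mol
Let x = n(KOH), y = n(KCl).
Titrant: 1x = 3.428 × 10^-3;  mass: 56.11x + 74.55y = 0.6186
Solving, x = 3.428 × 10^-3 mol, y = 5.718 × 10^-3 mol
mass of KOH = 3.428 × 10^-3 × 56.11 = 0.1923 g

0.1923 g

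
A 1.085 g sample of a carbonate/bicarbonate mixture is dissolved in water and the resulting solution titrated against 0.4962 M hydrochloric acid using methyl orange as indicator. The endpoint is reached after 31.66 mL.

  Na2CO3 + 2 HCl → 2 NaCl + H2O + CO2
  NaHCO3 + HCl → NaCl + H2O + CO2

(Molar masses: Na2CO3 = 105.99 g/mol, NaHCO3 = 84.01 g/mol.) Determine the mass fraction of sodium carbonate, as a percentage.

n(HCl) = 0.03166 × 0.4962 = 0.01571 mol
Let x = n(Na2CO3), y = n(NaHCO3).
Titrant: 2x + 1y = 0.01571;  mass: 105.99x + 84.01y = 1.085
Solving, x = 3.785 × 10^-3 mol, y = 8.140 × 10^-3 mol
mass of Na2CO3 = 3.785 × 10^-3 × 105.99 = 0.4012 g
% Na2CO3 = 0.4012 / 1.085 × 100 = 36.97 %

36.97 %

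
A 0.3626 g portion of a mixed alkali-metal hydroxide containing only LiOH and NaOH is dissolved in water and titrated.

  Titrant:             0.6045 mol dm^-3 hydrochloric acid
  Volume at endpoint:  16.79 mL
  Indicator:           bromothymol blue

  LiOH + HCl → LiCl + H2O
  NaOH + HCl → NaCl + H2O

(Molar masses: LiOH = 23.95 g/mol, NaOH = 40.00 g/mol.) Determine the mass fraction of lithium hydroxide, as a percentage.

17.85 %

n(HCl) = 0.01679 × 0.6045 = 0.01015 mol
Let x = n(LiOH), y = n(NaOH).
Titrant: 1x + 1y = 0.01015;  mass: 23.95x + 40.00y = 0.3626
Solving, x = 2.703 × 10^-3 mol, y = 7.447 × 10^-3 mol
mass of LiOH = 2.703 × 10^-3 × 23.95 = 0.06474 g
% LiOH = 0.06474 / 0.3626 × 100 = 17.85 %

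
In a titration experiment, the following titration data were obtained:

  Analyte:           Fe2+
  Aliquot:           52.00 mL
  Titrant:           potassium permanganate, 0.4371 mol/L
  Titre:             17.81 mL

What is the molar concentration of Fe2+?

MnO4^- + 5 Fe^2+ + 8 H^+ → Mn^2+ + 5 Fe^3+ + 4 H2O
n(KMnO4) = 0.01781 L × 0.4371 mol/L = 7.785 × 10^-3 mol
From the 5:1 mole ratio, n(Fe2+) = 5/1 × 7.785 × 10^-3 = 0.03892 mol
[Fe2+] = 0.03892 mol / 0.05200 L = 0.7485 mol/L

0.7485 mol/L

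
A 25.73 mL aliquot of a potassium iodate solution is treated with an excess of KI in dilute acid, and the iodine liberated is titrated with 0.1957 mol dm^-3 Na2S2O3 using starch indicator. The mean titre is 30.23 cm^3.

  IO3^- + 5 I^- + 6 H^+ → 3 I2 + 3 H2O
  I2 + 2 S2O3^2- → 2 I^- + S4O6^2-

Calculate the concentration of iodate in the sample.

n(S2O3^2-) = 0.03023 × 0.1957 = 5.916 × 10^-3 mol
n(I2) = n(S2O3^2-)/2 = 2.958 × 10^-3 mol
From the 1:3 ratio, n(IO3^-) in the aliquot = 1/3 × 2.958 × 10^-3 = 9.860 × 10^-4 mol
[IO3^-] = 9.860 × 10^-4 / 0.02573 = 0.03832 mol/L

0.03832 mol/L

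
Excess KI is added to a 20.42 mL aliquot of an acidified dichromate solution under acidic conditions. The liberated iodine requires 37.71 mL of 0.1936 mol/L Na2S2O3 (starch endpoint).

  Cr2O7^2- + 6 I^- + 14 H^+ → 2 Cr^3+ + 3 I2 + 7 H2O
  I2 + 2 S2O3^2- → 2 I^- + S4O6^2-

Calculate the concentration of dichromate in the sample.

0.05959 mol/L

n(S2O3^2-) = 0.03771 × 0.1936 = 7.301 × 10^-3 mol
n(I2) = n(S2O3^2-)/2 = 3.650 × 10^-3 mol
From the 1:3 ratio, n(Cr2O7^2-) in the aliquot = 1/3 × 3.650 × 10^-3 = 1.217 × 10^-3 mol
[Cr2O7^2-] = 1.217 × 10^-3 / 0.02042 = 0.05959 mol/L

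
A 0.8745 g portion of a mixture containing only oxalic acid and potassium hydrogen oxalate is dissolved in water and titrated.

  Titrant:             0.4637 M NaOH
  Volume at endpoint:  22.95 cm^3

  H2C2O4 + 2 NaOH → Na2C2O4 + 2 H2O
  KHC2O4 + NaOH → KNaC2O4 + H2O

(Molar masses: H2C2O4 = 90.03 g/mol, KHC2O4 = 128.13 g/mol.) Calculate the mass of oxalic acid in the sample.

0.2649 g

n(NaOH) = 0.02295 × 0.4637 = 0.01064 mol
Let x = n(H2C2O4), y = n(KHC2O4).
Titrant: 2x + 1y = 0.01064;  mass: 90.03x + 128.13y = 0.8745
Solving, x = 2.942 × 10^-3 mol, y = 4.758 × 10^-3 mol
mass of H2C2O4 = 2.942 × 10^-3 × 90.03 = 0.2649 g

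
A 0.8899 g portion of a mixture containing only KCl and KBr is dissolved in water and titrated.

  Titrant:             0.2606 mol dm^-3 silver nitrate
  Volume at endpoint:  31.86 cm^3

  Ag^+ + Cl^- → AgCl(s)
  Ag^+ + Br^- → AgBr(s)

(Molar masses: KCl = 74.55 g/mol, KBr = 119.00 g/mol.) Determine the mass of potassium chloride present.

n(AgNO3) = 0.03186 × 0.2606 = 8.303 × 10^-3 mol
Let x = n(KCl), y = n(KBr).
Titrant: 1x + 1y = 8.303 × 10^-3;  mass: 74.55x + 119.00y = 0.8899
Solving, x = 2.207 × 10^-3 mol, y = 6.095 × 10^-3 mol
mass of KCl = 2.207 × 10^-3 × 74.55 = 0.1646 g

0.1646 g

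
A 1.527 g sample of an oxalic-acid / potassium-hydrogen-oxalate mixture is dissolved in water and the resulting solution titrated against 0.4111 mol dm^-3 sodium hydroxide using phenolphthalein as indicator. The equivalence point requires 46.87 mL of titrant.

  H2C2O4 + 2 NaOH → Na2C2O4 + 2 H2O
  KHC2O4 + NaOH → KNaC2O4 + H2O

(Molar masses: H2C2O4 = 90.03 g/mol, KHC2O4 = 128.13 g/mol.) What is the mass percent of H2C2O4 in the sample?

33.41 %

n(NaOH) = 0.04687 × 0.4111 = 0.01927 mol
Let x = n(H2C2O4), y = n(KHC2O4).
Titrant: 2x + 1y = 0.01927;  mass: 90.03x + 128.13y = 1.527
Solving, x = 5.666 × 10^-3 mol, y = 7.936 × 10^-3 mol
mass of H2C2O4 = 5.666 × 10^-3 × 90.03 = 0.5101 g
% H2C2O4 = 0.5101 / 1.527 × 100 = 33.41 %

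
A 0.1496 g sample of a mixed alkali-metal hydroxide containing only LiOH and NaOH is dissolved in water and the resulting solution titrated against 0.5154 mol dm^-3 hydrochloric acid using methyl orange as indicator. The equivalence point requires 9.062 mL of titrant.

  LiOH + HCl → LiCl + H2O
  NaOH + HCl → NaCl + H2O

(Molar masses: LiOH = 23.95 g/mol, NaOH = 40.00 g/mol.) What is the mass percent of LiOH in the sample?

n(HCl) = 0.009062 × 0.5154 = 4.671 × 10^-3 mol
Let x = n(LiOH), y = n(NaOH).
Titrant: 1x + 1y = 4.671 × 10^-3;  mass: 23.95x + 40.00y = 0.1496
Solving, x = 2.319 × 10^-3 mol, y = 2.351 × 10^-3 mol
mass of LiOH = 2.319 × 10^-3 × 23.95 = 0.05554 g
% LiOH = 0.05554 / 0.1496 × 100 = 37.13 %

37.13 %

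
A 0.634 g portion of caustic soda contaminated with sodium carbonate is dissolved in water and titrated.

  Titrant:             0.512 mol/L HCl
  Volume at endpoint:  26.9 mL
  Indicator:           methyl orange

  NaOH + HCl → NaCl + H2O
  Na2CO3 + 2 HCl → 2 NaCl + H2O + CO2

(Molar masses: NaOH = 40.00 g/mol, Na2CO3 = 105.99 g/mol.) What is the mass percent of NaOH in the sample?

n(HCl) = 0.0269 × 0.512 = 0.0138 mol
Let x = n(NaOH), y = n(Na2CO3).
Titrant: 1x + 2y = 0.0138;  mass: 40.00x + 105.99y = 0.634
Solving, x = 7.38 × 10^-3 mol, y = 3.20 × 10^-3 mol
mass of NaOH = 7.38 × 10^-3 × 40.00 = 0.295 g
% NaOH = 0.295 / 0.634 × 100 = 46.6 %

46.6 %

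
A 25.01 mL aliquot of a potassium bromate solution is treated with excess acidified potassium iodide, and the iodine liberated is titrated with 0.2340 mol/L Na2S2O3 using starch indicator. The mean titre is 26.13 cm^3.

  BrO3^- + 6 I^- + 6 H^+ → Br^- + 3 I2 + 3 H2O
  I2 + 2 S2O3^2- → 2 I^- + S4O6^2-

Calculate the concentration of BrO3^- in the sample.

0.04075 mol/L

n(S2O3^2-) = 0.02613 × 0.2340 = 6.114 × 10^-3 mol
n(I2) = n(S2O3^2-)/2 = 3.057 × 10^-3 mol
From the 1:3 ratio, n(BrO3^-) in the aliquot = 1/3 × 3.057 × 10^-3 = 1.019 × 10^-3 mol
[BrO3^-] = 1.019 × 10^-3 / 0.02501 = 0.04075 mol/L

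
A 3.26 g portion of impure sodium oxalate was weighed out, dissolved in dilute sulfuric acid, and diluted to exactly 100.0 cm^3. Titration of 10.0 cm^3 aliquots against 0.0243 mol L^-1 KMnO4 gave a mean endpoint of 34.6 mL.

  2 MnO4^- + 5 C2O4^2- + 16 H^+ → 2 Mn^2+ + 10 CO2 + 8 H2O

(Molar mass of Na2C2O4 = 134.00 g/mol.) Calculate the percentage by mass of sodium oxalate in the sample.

n(KMnO4) per titration = 0.0346 × 0.0243 = 8.41 × 10^-4 mol
From the 5:2 ratio, n(Na2C2O4) in each aliquot = 5/2 × 8.41 × 10^-4 = 2.10 × 10^-3 mol
n(Na2C2O4) in the whole flask = 2.10 × 10^-3 × 100.0/10.0 = 0.0210 mol
mass of Na2C2O4 = 0.0210 × 134.00 = 2.82 g
% Na2C2O4 = 2.82 / 3.26 × 100 = 86.4 %

86.4 %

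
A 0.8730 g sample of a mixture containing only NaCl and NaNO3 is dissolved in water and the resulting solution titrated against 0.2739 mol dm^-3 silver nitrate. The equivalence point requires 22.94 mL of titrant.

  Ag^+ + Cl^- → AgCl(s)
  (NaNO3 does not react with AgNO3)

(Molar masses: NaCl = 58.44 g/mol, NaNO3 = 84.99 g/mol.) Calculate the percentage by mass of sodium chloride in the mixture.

n(AgNO3) = 0.02294 × 0.2739 = 6.283 × 10^-3 mol
Let x = n(NaCl), y = n(NaNO3).
Titrant: 1x = 6.283 × 10^-3;  mass: 58.44x + 84.99y = 0.8730
Solving, x = 6.283 × 10^-3 mol, y = 5.951 × 10^-3 mol
mass of NaCl = 6.283 × 10^-3 × 58.44 = 0.3672 g
% NaCl = 0.3672 / 0.8730 × 100 = 42.06 %

42.06 %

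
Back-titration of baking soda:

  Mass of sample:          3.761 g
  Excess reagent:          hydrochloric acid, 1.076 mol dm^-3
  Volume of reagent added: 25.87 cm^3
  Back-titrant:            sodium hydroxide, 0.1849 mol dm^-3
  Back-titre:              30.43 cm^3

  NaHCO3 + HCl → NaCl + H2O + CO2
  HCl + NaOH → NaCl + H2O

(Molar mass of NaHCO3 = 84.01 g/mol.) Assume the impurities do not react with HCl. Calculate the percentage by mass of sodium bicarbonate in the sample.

n(HCl) added = 0.02587 × 1.076 = 0.02784 mol
n(NaOH) used in back-titration = 0.03043 × 0.1849 = 5.627 × 10^-3 mol
n(HCl) left over = 5.627 × 10^-3 mol (1:1 ratio)
n(HCl) consumed by analyte = 0.02784 − 5.627 × 10^-3 = 0.02221 mol
n(NaHCO3) = 0.02221 mol (1:1 ratio)
mass of NaHCO3 = 0.02221 × 84.01 = 1.866 g
% NaHCO3 = 1.866 / 3.761 × 100 = 49.61 %

49.61 %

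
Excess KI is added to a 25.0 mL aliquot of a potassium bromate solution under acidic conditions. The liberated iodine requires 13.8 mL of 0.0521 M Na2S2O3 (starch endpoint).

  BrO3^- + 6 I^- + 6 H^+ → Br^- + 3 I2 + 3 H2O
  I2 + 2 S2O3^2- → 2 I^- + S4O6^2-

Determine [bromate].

0.00479 M

n(S2O3^2-) = 0.0138 × 0.0521 = 7.19 × 10^-4 mol
n(I2) = n(S2O3^2-)/2 = 3.59 × 10^-4 mol
From the 1:3 ratio, n(BrO3^-) in the aliquot = 1/3 × 3.59 × 10^-4 = 1.20 × 10^-4 mol
[BrO3^-] = 1.20 × 10^-4 / 0.0250 = 0.00479 mol/L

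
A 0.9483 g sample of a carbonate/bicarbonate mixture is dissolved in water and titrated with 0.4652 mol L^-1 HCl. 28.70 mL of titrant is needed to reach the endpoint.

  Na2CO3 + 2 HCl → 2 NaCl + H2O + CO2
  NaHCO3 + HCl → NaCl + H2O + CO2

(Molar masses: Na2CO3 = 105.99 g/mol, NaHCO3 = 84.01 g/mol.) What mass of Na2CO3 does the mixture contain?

0.2962 g

n(HCl) = 0.02870 × 0.4652 = 0.01335 mol
Let x = n(Na2CO3), y = n(NaHCO3).
Titrant: 2x + 1y = 0.01335;  mass: 105.99x + 84.01y = 0.9483
Solving, x = 2.794 × 10^-3 mol, y = 7.762 × 10^-3 mol
mass of Na2CO3 = 2.794 × 10^-3 × 105.99 = 0.2962 g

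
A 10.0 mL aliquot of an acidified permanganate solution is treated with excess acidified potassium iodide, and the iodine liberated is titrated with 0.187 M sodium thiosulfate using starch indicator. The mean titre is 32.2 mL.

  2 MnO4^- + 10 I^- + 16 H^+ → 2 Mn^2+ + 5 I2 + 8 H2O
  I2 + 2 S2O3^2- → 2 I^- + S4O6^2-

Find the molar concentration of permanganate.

n(S2O3^2-) = 0.0322 × 0.187 = 6.02 × 10^-3 mol
n(I2) = n(S2O3^2-)/2 = 3.01 × 10^-3 mol
From the 2:5 ratio, n(MnO4^-) in the aliquot = 2/5 × 3.01 × 10^-3 = 1.20 × 10^-3 mol
[MnO4^-] = 1.20 × 10^-3 / 0.0100 = 0.120 mol/L

0.120 M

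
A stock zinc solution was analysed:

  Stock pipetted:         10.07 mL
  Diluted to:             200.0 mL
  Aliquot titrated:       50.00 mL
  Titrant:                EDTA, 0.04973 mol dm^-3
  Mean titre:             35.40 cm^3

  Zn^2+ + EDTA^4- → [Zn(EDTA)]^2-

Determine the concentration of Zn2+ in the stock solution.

n(EDTA) = 0.03540 × 0.04973 = 1.760 × 10^-3 mol
n(Zn2+) in the aliquot = 1.760 × 10^-3 mol (1:1 ratio)
[Zn2+]_dilute = 1.760 × 10^-3 / 0.05000 = 0.03521 mol/L
Dilution factor = 200.0 / 10.07 = 19.86
[Zn2+]_stock = 0.03521 × 19.86 = 0.6993 mol/L

0.6993 mol/L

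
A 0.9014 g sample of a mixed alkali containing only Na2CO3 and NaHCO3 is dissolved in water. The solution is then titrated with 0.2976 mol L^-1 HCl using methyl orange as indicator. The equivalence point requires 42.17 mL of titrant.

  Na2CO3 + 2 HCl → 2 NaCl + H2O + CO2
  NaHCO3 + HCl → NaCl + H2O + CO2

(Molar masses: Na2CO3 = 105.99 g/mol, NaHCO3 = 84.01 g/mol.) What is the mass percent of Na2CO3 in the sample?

n(HCl) = 0.04217 × 0.2976 = 0.01255 mol
Let x = n(Na2CO3), y = n(NaHCO3).
Titrant: 2x + 1y = 0.01255;  mass: 105.99x + 84.01y = 0.9014
Solving, x = 2.465 × 10^-3 mol, y = 7.620 × 10^-3 mol
mass of Na2CO3 = 2.465 × 10^-3 × 105.99 = 0.2613 g
% Na2CO3 = 0.2613 / 0.9014 × 100 = 28.99 %

28.99 %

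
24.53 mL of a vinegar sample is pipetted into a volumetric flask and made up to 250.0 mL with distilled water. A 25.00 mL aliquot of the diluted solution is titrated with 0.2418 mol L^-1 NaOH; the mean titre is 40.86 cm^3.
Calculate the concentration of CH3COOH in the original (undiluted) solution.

4.028 mol/L

CH3COOH + NaOH → CH3COONa + H2O
n(NaOH) = 0.04086 × 0.2418 = 9.880 × 10^-3 mol
n(CH3COOH) in the aliquot = 9.880 × 10^-3 mol (1:1 ratio)
[CH3COOH]_dilute = 9.880 × 10^-3 / 0.02500 = 0.3952 mol/L
Dilution factor = 250.0 / 24.53 = 10.19
[CH3COOH]_stock = 0.3952 × 10.19 = 4.028 mol/L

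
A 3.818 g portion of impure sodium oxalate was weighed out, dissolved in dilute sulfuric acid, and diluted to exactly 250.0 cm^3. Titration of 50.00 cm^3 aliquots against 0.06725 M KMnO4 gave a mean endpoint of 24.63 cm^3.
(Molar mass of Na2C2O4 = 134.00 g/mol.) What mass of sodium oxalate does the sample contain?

2 MnO4^- + 5 C2O4^2- + 16 H^+ → 2 Mn^2+ + 10 CO2 + 8 H2O
n(KMnO4) per titration = 0.02463 × 0.06725 = 1.656 × 10^-3 mol
From the 5:2 ratio, n(Na2C2O4) in each aliquot = 5/2 × 1.656 × 10^-3 = 4.141 × 10^-3 mol
n(Na2C2O4) in the whole flask = 4.141 × 10^-3 × 250.0/50.00 = 0.02070 mol
mass of Na2C2O4 = 0.02070 × 134.00 = 2.774 g

2.774 g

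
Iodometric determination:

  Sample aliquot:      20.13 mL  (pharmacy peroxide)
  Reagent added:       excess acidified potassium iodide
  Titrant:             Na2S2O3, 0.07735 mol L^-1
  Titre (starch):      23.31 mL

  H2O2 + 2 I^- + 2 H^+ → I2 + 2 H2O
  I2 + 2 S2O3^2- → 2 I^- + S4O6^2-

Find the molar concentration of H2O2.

0.04478 mol/L

n(S2O3^2-) = 0.02331 × 0.07735 = 1.803 × 10^-3 mol
n(I2) = n(S2O3^2-)/2 = 9.015 × 10^-4 mol
n(H2O2) in the aliquot = 9.015 × 10^-4 mol (1:1 ratio)
[H2O2] = 9.015 × 10^-4 / 0.02013 = 0.04478 mol/L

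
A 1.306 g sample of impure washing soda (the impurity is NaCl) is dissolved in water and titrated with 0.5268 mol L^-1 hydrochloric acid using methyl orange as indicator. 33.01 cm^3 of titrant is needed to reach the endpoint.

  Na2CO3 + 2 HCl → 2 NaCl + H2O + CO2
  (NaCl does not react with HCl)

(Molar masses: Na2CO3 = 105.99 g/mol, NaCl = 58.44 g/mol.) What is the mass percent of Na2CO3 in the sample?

70.56 %

n(HCl) = 0.03301 × 0.5268 = 0.01739 mol
Let x = n(Na2CO3), y = n(NaCl).
Titrant: 2x = 0.01739;  mass: 105.99x + 58.44y = 1.306
Solving, x = 8.695 × 10^-3 mol, y = 6.578 × 10^-3 mol
mass of Na2CO3 = 8.695 × 10^-3 × 105.99 = 0.9216 g
% Na2CO3 = 0.9216 / 1.306 × 100 = 70.56 %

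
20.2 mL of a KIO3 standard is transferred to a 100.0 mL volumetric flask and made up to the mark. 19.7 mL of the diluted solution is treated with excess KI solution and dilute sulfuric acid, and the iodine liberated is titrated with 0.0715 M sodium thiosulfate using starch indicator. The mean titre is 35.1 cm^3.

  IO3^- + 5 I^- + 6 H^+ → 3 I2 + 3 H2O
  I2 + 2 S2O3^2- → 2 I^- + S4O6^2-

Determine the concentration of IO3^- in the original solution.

n(S2O3^2-) = 0.0351 × 0.0715 = 2.51 × 10^-3 mol
n(I2) = n(S2O3^2-)/2 = 1.25 × 10^-3 mol
From the 1:3 ratio, n(IO3^-) in the aliquot = 1/3 × 1.25 × 10^-3 = 4.18 × 10^-4 mol
[IO3^-]_dilute = 4.18 × 10^-4 / 0.0197 = 0.0212 mol/L
[IO3^-]_original = 0.0212 × 100.0/20.2 = 0.105 mol/L

0.105 M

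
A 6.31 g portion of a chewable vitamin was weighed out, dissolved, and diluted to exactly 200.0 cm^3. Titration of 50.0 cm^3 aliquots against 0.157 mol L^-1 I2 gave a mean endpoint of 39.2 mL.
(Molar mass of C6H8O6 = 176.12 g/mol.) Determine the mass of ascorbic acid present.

C6H8O6 + I2 → C6H6O6 + 2 HI
n(I2) per titration = 0.0392 × 0.157 = 6.15 × 10^-3 mol
n(C6H8O6) in each aliquot = 6.15 × 10^-3 mol (1:1 ratio)
n(C6H8O6) in the whole flask = 6.15 × 10^-3 × 200.0/50.0 = 0.0246 mol
mass of C6H8O6 = 0.0246 × 176.12 = 4.34 g

4.34 g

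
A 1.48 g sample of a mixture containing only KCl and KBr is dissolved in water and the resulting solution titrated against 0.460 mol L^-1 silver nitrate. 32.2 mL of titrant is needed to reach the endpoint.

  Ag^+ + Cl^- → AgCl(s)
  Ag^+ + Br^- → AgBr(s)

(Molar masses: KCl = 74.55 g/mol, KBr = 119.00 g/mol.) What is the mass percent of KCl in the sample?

n(AgNO3) = 0.0322 × 0.460 = 0.0148 mol
Let x = n(KCl), y = n(KBr).
Titrant: 1x + 1y = 0.0148;  mass: 74.55x + 119.00y = 1.48
Solving, x = 6.36 × 10^-3 mol, y = 8.45 × 10^-3 mol
mass of KCl = 6.36 × 10^-3 × 74.55 = 0.474 g
% KCl = 0.474 / 1.48 × 100 = 32.0 %

32.0 %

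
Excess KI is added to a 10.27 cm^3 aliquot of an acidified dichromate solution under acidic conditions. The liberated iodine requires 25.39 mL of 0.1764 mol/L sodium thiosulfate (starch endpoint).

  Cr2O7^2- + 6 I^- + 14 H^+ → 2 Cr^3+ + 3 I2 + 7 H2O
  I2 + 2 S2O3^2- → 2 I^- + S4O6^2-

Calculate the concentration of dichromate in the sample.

0.07268 mol/L

n(S2O3^2-) = 0.02539 × 0.1764 = 4.479 × 10^-3 mol
n(I2) = n(S2O3^2-)/2 = 2.239 × 10^-3 mol
From the 1:3 ratio, n(Cr2O7^2-) in the aliquot = 1/3 × 2.239 × 10^-3 = 7.465 × 10^-4 mol
[Cr2O7^2-] = 7.465 × 10^-4 / 0.01027 = 0.07268 mol/L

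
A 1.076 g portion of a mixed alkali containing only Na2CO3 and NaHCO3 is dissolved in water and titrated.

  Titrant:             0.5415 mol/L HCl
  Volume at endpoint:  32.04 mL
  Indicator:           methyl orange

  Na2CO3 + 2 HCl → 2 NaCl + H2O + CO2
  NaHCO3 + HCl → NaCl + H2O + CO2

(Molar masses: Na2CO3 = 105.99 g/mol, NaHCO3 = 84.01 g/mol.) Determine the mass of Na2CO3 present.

n(HCl) = 0.03204 × 0.5415 = 0.01735 mol
Let x = n(Na2CO3), y = n(NaHCO3).
Titrant: 2x + 1y = 0.01735;  mass: 105.99x + 84.01y = 1.076
Solving, x = 6.151 × 10^-3 mol, y = 5.048 × 10^-3 mol
mass of Na2CO3 = 6.151 × 10^-3 × 105.99 = 0.6519 g

0.6519 g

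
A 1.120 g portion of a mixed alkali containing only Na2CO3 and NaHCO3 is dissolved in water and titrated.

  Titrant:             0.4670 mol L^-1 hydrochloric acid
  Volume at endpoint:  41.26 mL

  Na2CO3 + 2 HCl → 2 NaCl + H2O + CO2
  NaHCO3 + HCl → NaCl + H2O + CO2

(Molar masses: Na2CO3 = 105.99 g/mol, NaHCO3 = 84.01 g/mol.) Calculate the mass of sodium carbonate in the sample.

n(HCl) = 0.04126 × 0.4670 = 0.01927 mol
Let x = n(Na2CO3), y = n(NaHCO3).
Titrant: 2x + 1y = 0.01927;  mass: 105.99x + 84.01y = 1.120
Solving, x = 8.040 × 10^-3 mol, y = 3.188 × 10^-3 mol
mass of Na2CO3 = 8.040 × 10^-3 × 105.99 = 0.8522 g

0.8522 g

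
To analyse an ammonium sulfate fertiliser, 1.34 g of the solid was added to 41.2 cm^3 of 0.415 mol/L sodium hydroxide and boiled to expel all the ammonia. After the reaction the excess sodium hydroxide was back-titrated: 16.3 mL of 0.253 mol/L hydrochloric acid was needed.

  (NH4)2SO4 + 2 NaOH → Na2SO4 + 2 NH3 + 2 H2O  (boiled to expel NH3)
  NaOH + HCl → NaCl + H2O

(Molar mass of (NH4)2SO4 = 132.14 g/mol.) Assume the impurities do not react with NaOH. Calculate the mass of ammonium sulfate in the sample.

0.857 g

n(NaOH) added = 0.0412 × 0.415 = 0.0171 mol
n(HCl) used in back-titration = 0.0163 × 0.253 = 4.12 × 10^-3 mol
n(NaOH) left over = 4.12 × 10^-3 mol (1:1 ratio)
n(NaOH) consumed by analyte = 0.0171 − 4.12 × 10^-3 = 0.0130 mol
From the 1:2 ratio, n((NH4)2SO4) = 1/2 × 0.0130 = 6.49 × 10^-3 mol
mass of (NH4)2SO4 = 6.49 × 10^-3 × 132.14 = 0.857 g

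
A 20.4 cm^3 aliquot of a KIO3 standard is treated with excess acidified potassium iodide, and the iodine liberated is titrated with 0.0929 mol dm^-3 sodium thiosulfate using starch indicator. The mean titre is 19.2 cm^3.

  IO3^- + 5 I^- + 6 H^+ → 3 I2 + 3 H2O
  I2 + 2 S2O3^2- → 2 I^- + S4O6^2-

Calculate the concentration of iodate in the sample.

n(S2O3^2-) = 0.0192 × 0.0929 = 1.78 × 10^-3 mol
n(I2) = n(S2O3^2-)/2 = 8.92 × 10^-4 mol
From the 1:3 ratio, n(IO3^-) in the aliquot = 1/3 × 8.92 × 10^-4 = 2.97 × 10^-4 mol
[IO3^-] = 2.97 × 10^-4 / 0.0204 = 0.0146 mol/L

0.0146 mol/L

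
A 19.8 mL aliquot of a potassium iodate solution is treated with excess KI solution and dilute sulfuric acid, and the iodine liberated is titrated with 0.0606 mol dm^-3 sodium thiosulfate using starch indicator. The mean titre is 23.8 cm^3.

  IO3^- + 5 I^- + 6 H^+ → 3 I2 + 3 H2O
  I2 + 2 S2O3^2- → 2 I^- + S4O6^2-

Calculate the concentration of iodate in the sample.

n(S2O3^2-) = 0.0238 × 0.0606 = 1.44 × 10^-3 mol
n(I2) = n(S2O3^2-)/2 = 7.21 × 10^-4 mol
From the 1:3 ratio, n(IO3^-) in the aliquot = 1/3 × 7.21 × 10^-4 = 2.40 × 10^-4 mol
[IO3^-] = 2.40 × 10^-4 / 0.0198 = 0.0121 mol/L

0.0121 mol/L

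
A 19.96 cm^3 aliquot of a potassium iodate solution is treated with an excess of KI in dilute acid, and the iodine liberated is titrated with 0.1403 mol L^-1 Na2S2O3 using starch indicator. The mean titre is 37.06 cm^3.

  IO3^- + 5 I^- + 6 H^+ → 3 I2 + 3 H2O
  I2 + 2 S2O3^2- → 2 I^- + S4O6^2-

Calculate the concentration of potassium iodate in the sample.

n(S2O3^2-) = 0.03706 × 0.1403 = 5.200 × 10^-3 mol
n(I2) = n(S2O3^2-)/2 = 2.600 × 10^-3 mol
From the 1:3 ratio, n(IO3^-) in the aliquot = 1/3 × 2.600 × 10^-3 = 8.666 × 10^-4 mol
[IO3^-] = 8.666 × 10^-4 / 0.01996 = 0.04342 mol/L

0.04342 mol/L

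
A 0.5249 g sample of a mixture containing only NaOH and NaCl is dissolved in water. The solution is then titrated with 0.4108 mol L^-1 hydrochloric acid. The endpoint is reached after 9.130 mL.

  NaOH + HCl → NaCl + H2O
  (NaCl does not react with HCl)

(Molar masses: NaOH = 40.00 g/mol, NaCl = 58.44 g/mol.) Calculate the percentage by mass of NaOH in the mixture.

n(HCl) = 0.009130 × 0.4108 = 3.751 × 10^-3 mol
Let x = n(NaOH), y = n(NaCl).
Titrant: 1x = 3.751 × 10^-3;  mass: 40.00x + 58.44y = 0.5249
Solving, x = 3.751 × 10^-3 mol, y = 6.415 × 10^-3 mol
mass of NaOH = 3.751 × 10^-3 × 40.00 = 0.1500 g
% NaOH = 0.1500 / 0.5249 × 100 = 28.58 %

28.58 %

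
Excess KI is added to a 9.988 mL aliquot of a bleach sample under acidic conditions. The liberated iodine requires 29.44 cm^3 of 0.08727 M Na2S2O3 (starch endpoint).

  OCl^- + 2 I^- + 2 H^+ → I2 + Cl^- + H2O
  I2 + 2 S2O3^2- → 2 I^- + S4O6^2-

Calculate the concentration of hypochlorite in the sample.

n(S2O3^2-) = 0.02944 × 0.08727 = 2.569 × 10^-3 mol
n(I2) = n(S2O3^2-)/2 = 1.285 × 10^-3 mol
n(OCl^-) in the aliquot = 1.285 × 10^-3 mol (1:1 ratio)
[OCl^-] = 1.285 × 10^-3 / 0.009988 = 0.1286 mol/L

0.1286 M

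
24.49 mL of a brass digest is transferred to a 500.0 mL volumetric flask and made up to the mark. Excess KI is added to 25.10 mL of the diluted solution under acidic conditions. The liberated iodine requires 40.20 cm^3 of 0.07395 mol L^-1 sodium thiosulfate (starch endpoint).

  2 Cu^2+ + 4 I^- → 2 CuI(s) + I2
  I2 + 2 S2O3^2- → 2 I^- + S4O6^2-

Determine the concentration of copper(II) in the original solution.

n(S2O3^2-) = 0.04020 × 0.07395 = 2.973 × 10^-3 mol
n(I2) = n(S2O3^2-)/2 = 1.486 × 10^-3 mol
From the 2:1 ratio, n(Cu2+) in the aliquot = 2/1 × 1.486 × 10^-3 = 2.973 × 10^-3 mol
[Cu2+]_dilute = 2.973 × 10^-3 / 0.02510 = 0.1184 mol/L
[Cu2+]_original = 0.1184 × 500.0/24.49 = 2.418 mol/L

2.418 mol/L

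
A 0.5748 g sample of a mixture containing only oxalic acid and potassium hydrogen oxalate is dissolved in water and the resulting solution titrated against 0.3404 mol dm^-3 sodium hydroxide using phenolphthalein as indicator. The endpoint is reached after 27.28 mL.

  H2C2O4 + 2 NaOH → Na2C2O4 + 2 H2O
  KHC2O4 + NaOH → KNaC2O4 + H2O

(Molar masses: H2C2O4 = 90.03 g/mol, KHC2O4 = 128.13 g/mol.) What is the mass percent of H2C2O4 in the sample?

57.95 %

n(NaOH) = 0.02728 × 0.3404 = 9.286 × 10^-3 mol
Let x = n(H2C2O4), y = n(KHC2O4).
Titrant: 2x + 1y = 9.286 × 10^-3;  mass: 90.03x + 128.13y = 0.5748
Solving, x = 3.700 × 10^-3 mol, y = 1.886 × 10^-3 mol
mass of H2C2O4 = 3.700 × 10^-3 × 90.03 = 0.3331 g
% H2C2O4 = 0.3331 / 0.5748 × 100 = 57.95 %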